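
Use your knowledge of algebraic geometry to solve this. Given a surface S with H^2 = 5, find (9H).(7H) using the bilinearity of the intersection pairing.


Using bilinearity of the intersection pairing on a surface S:
(aH).(bH) = ab * (H.H)
We have H^2 = 5.
D.E = (9H).(7H) = 9*7*5
= 63*5
= 315

315


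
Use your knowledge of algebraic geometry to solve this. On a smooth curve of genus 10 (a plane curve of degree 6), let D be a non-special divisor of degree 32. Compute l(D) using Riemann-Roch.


First, compute the genus of a smooth plane curve of degree 6:
g = (d-1)(d-2)/2 = (6-1)(6-2)/2 = 10
For a non-special divisor D (i.e., h^1(D) = 0), Riemann-Roch gives:
l(D) = deg(D) - g + 1
Since deg(D) = 32 >= 2g - 1 = 19, D is non-special.
l(D) = 32 - 10 + 1 = 23

23


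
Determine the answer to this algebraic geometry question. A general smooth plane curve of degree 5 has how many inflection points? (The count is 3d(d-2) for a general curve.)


For a general smooth plane curve C of degree d, the inflection points are
the intersection of C with its Hessian curve, which has degree 3(d-2).
By Bezout, the total intersection number is d * 3(d-2) = 5 * 9 = 45.
For a general curve every flex is ordinary, so each contributes
multiplicity 1 to C·Hess(C), and the number of distinct inflection
points is 3d(d-2).
Inflection points = 3*5*(5-2) = 3*5*3 = 45

45


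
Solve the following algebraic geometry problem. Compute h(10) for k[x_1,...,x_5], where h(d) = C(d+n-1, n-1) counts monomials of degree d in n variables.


The Hilbert function for the polynomial ring in 5 variables is:
h(d) = C(d+n-1, n-1)
h(10) = C(10+5-1, 5-1) = C(14, 4)
= 14! / (4! * 10!)
= 1001

1001


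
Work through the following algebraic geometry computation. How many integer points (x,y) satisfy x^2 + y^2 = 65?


Systematically check integer values of x where x^2 <= 65.
For each valid x, check if 65 - x^2 is a perfect square.
x=1: 65 - 1 = 64, sqrt = 8 (valid)
x=4: 65 - 16 = 49, sqrt = 7 (valid)
x=7: 65 - 49 = 16, sqrt = 4 (valid)
x=8: 65 - 64 = 1, sqrt = 1 (valid)
Total integer solutions found: 16

16


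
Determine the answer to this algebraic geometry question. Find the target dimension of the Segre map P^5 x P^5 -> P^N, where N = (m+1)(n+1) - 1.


The Segre embedding maps P^m x P^n into P^N via
all products of coordinates from each factor.
N = (m+1)(n+1) - 1
N = (5+1)(5+1) - 1
N = 6*6 - 1
N = 36 - 1 = 35

35


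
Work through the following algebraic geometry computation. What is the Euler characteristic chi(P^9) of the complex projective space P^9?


The complex projective space P^9 has one cell in each even real dimension 0, 2, ..., 18.
The cohomology groups are H^{2k}(P^9) = Z for k = 0,...,9, and 0 otherwise.
Euler characteristic = sum of Betti numbers = 1 per even-dimensional cohomology group.
chi(P^9) = 9 + 1 = 10

10


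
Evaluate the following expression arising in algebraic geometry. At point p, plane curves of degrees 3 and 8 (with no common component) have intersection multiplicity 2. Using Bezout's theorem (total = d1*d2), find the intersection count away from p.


By Bezout's theorem, the total intersection number is d1 * d2.
Total = 3 * 8 = 24
Intersection multiplicity at p = 2
Remaining intersections = 24 - 2 = 22

22


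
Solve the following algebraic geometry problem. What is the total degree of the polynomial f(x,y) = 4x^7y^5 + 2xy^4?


Examine each term for its total degree (sum of exponents).
  Term '4x^7y^5' has total degree 7+5 = 12.
  Term '2xy^4' has total degree 1+4 = 5.
The maximum total degree among all terms is 12.

12


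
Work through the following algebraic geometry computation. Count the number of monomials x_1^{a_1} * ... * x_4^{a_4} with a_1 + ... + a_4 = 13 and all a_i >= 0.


The number of degree-13 monomials in 4 variables is C(d+n-1, n-1).
= C(13+4-1, 4-1) = C(16, 3)
= 560

560


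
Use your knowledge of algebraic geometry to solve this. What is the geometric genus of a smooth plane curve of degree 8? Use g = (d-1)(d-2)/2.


Using the genus formula for smooth plane curves:
g = (d-1)(d-2)/2
g = (8-1)(8-2)/2
g = 7*6/2
g = 42/2 = 21

21


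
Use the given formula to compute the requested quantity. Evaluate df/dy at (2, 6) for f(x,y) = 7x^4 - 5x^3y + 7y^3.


df/dy = (-5)*x^3 + 3*7*y^2
At (2,6): (-5)*2^3 + 3*7*6^2
= -40 + 756
= 716

716


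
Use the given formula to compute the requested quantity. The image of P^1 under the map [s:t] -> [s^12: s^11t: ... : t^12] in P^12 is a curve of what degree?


The rational normal curve in P^12 is the image of P^1 under the 12-uple Veronese.
A general hyperplane in P^12 pulls back to a degree-12 form on P^1, which has 12 zeros,
so the curve meets a general hyperplane in 12 points. Degree = 12.

12


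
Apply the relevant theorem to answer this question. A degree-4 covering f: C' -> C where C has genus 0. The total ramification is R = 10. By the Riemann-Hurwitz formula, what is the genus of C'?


Riemann-Hurwitz formula: 2g' - 2 = d(2g - 2) + R
Given: d = 4, g = 0, R = 10
2g' - 2 = 4*(2*0 - 2) + 10
2g' - 2 = 4*(-2) + 10
2g' - 2 = -8 + 10 = 2
2g' = 4
g' = 2

2


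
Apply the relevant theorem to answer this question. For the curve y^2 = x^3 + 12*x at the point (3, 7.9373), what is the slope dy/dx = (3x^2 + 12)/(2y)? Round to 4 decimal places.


Using implicit differentiation of y^2 = x^3 + 12*x:
2y * dy/dx = 3x^2 + 12
dy/dx = (3x^2 + 12)/(2y)
Numerator: 3*3^2 + 12 = 39
Denominator: 2*7.9373 = 15.8746
dy/dx = 39/15.8746 = 2.4568

2.4568


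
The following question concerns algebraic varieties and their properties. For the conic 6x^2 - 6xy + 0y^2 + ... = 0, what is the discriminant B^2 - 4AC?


The discriminant of a conic Ax^2 + Bxy + Cy^2 + ... = 0 is B^2 - 4AC.
B^2 = (-6)^2 = 36
4AC = 4*6*0 = 0
Discriminant = 36 + 0 = 36

36


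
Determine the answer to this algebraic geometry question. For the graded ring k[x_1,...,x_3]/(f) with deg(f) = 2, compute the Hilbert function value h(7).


For R = k[x_1,...,x_n]/(f) with f homogeneous of degree e:
The Hilbert series is (1 - t^e)/(1 - t)^n.
So h(d) = C(d+n-1, n-1) - C(d-e+n-1, n-1) for d >= e.
With n=3, e=2, d=7:
C(7+3-1, 3-1) = C(9, 2) = 36
C(7-2+3-1, 3-1) = C(7, 2) = 21
h(7) = 36 - 21 = 15

15


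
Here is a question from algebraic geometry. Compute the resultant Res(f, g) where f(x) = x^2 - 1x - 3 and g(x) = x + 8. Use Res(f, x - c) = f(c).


For Res(f, x - c), we evaluate f at x = c.
f(-8) = (-8)^2 - 1*(-8) - 3
= 64 + 8 - 3
= 72 - 3 = 69
Res(f, g) = 69

69


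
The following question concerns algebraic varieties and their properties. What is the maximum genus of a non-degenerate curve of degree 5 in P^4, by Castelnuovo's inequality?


Castelnuovo's bound: write d - 1 = m(r-1) + epsilon with 0 <= epsilon < r-1.
d - 1 = 5 - 1 = 4
r - 1 = 4 - 1 = 3
4 = 1*3 + 1, so m = 1, epsilon = 1
pi(d, r) = m(m-1)(r-1)/2 + m*epsilon
= 1*0*3/2 + 1*1
= 0/2 + 1
= 0 + 1 = 1

1


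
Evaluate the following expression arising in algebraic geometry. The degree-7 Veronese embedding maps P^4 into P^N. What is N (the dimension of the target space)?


The Veronese embedding v_d: P^n -> P^N maps each point to all
degree-d monomials in n+1 homogeneous coordinates.
N = C(n+d, d) - 1
N = C(4+7, 7) - 1
N = C(11, 7) - 1
C(11, 7) = 330
N = 330 - 1 = 329

329


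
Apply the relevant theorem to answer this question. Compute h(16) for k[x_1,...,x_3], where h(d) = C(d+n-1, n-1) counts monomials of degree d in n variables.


The Hilbert function for the polynomial ring in 3 variables is:
h(d) = C(d+n-1, n-1)
h(16) = C(16+3-1, 3-1) = C(18, 2)
= 18! / (2! * 16!)
= 153

153


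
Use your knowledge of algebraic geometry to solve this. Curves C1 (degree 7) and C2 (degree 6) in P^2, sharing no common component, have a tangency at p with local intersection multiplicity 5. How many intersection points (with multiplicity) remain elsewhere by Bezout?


By Bezout's theorem, the total intersection number is d1 * d2.
Total = 7 * 6 = 42
Intersection multiplicity at p = 5
Remaining intersections = 42 - 5 = 37

37


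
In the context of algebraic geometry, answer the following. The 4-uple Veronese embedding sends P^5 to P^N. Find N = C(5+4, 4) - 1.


The Veronese embedding v_d: P^n -> P^N maps each point to all
degree-d monomials in n+1 homogeneous coordinates.
N = C(n+d, d) - 1
N = C(5+4, 4) - 1
N = C(9, 4) - 1
C(9, 4) = 126
N = 126 - 1 = 125

125


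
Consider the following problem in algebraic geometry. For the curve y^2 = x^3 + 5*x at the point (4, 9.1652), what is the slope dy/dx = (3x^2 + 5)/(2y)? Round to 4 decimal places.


Using implicit differentiation of y^2 = x^3 + 5*x:
2y * dy/dx = 3x^2 + 5
dy/dx = (3x^2 + 5)/(2y)
Numerator: 3*4^2 + 5 = 53
Denominator: 2*9.1652 = 18.3304
dy/dx = 53/18.3304 = 2.8914

2.8914


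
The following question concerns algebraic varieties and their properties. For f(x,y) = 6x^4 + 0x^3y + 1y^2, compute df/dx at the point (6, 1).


df/dx = 4*6*x^3 + 3*0*x^2*y
At (6,1): 4*6*6^3 + 3*0*6^2*1
= 5184 + 0
= 5184

5184


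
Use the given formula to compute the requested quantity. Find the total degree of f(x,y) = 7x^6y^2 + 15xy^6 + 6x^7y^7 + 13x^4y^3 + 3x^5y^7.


Examine each term for its total degree (sum of exponents).
  Term '7x^6y^2' has total degree 6+2 = 8.
  Term '15xy^6' has total degree 1+6 = 7.
  Term '6x^7y^7' has total degree 7+7 = 14.
  Term '13x^4y^3' has total degree 4+3 = 7.
  Term '3x^5y^7' has total degree 5+7 = 12.
The maximum total degree among all terms is 14.

14


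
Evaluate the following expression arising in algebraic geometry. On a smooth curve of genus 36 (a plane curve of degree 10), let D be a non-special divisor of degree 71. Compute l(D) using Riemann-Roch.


First, compute the genus of a smooth plane curve of degree 10:
g = (d-1)(d-2)/2 = (10-1)(10-2)/2 = 36
For a non-special divisor D (i.e., h^1(D) = 0), Riemann-Roch gives:
l(D) = deg(D) - g + 1
Since deg(D) = 71 >= 2g - 1 = 71, D is non-special.
l(D) = 71 - 36 + 1 = 36

36


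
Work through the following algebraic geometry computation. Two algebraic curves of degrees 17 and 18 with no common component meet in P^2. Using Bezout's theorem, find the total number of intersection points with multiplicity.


Bezout's theorem states the intersection count equals the product of degrees.
Intersection count = 17 * 18 = 306

306


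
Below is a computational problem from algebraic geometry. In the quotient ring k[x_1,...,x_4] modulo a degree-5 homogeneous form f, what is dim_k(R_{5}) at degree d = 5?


For R = k[x_1,...,x_n]/(f) with f homogeneous of degree e:
The Hilbert series is (1 - t^e)/(1 - t)^n.
So h(d) = C(d+n-1, n-1) - C(d-e+n-1, n-1) for d >= e.
With n=4, e=5, d=5:
C(5+4-1, 4-1) = C(8, 3) = 56
C(5-5+4-1, 4-1) = C(3, 3) = 1
h(5) = 56 - 1 = 55

55


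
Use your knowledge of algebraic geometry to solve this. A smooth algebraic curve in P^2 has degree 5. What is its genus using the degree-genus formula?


Using the genus formula for smooth plane curves:
g = (d-1)(d-2)/2
g = (5-1)(5-2)/2
g = 4*3/2
g = 12/2 = 6

6


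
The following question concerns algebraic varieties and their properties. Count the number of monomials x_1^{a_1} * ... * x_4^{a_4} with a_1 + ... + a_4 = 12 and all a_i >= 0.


The number of degree-12 monomials in 4 variables is C(d+n-1, n-1).
= C(12+4-1, 4-1) = C(15, 3)
= 455

455


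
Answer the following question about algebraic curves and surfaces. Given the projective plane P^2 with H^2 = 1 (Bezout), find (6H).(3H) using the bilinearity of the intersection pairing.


Using bilinearity of the intersection pairing on the projective plane P^2:
(aH).(bH) = ab * (H.H)
We have H^2 = 1 (Bezout).
D.E = (6H).(3H) = 6*3*1
= 18*1
= 18

18


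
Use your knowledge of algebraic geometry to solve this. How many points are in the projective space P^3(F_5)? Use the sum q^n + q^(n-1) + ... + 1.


P^3(F_5) has (q^(n+1) - 1)/(q - 1) points.
= 5^3 + 5^2 + 5^1 + 5^0
= 125 + 25 + 5 + 1
= 156

156


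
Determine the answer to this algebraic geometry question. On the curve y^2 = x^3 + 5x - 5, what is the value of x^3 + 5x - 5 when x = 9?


Compute x^3 + 5x - 5 at x = 9:
x^3 = 9^3 = 729
5*x = 5*9 = 45
Sum: 729 + 45 - 5 = 769

769


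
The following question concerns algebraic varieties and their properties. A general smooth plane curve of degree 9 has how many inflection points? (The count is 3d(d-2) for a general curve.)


For a general smooth plane curve C of degree d, the inflection points are
the intersection of C with its Hessian curve, which has degree 3(d-2).
By Bezout, the total intersection number is d * 3(d-2) = 9 * 21 = 189.
For a general curve every flex is ordinary, so each contributes
multiplicity 1 to C·Hess(C), and the number of distinct inflection
points is 3d(d-2).
Inflection points = 3*9*(9-2) = 3*9*7 = 189

189


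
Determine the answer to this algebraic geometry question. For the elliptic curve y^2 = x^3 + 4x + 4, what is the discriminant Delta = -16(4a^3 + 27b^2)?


Compute each component:
4a^3 = 4*4^3 = 4*64 = 256
27b^2 = 27*4^2 = 27*16 = 432
4a^3 + 27b^2 = 256 + 432 = 688
Delta = -16*688 = -11008

-11008


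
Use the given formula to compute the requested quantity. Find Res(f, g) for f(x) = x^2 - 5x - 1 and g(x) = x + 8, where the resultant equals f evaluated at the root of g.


For Res(f, x - c), we evaluate f at x = c.
f(-8) = (-8)^2 - 5*(-8) - 1
= 64 + 40 - 1
= 104 - 1 = 103
Res(f, g) = 103

103


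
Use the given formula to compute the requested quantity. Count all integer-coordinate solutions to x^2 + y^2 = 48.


Systematically check integer values of x where x^2 <= 48.
For each valid x, check if 48 - x^2 is a perfect square.
Total integer solutions found: 0

0


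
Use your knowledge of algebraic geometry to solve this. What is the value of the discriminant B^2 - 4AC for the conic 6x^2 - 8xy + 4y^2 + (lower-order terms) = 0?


The discriminant of a conic Ax^2 + Bxy + Cy^2 + ... = 0 is B^2 - 4AC.
B^2 = (-8)^2 = 64
4AC = 4*6*4 = 96
Discriminant = 64 - 96 = -32

-32


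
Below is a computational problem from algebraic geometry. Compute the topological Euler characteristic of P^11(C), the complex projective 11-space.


The complex projective space P^11 has one cell in each even real dimension 0, 2, ..., 22.
The cohomology groups are H^{2k}(P^11) = Z for k = 0,...,11, and 0 otherwise.
Euler characteristic = sum of Betti numbers = 1 per even-dimensional cohomology group.
chi(P^11) = 11 + 1 = 12

12


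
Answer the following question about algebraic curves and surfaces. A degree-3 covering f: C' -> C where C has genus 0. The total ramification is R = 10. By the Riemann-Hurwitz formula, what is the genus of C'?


Riemann-Hurwitz formula: 2g' - 2 = d(2g - 2) + R
Given: d = 3, g = 0, R = 10
2g' - 2 = 3*(2*0 - 2) + 10
2g' - 2 = 3*(-2) + 10
2g' - 2 = -6 + 10 = 4
2g' = 6
g' = 3

3


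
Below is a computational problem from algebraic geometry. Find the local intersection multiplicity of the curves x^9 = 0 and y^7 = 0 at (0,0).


The intersection multiplicity of V(x^a) and V(y^b) at the origin is:
I(O; V(x^9), V(y^7)) = dim_k(k[x,y]/(x^9, y^7))
A basis for k[x,y]/(x^9, y^7) is the set of monomials x^i * y^j
where 0 <= i < 9 and 0 <= j < 7.
The number of such monomials is 9 * 7 = 63

63


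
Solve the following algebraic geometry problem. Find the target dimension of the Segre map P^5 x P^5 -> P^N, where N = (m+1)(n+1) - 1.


The Segre embedding maps P^m x P^n into P^N via
all products of coordinates from each factor.
N = (m+1)(n+1) - 1
N = (5+1)(5+1) - 1
N = 6*6 - 1
N = 36 - 1 = 35

35


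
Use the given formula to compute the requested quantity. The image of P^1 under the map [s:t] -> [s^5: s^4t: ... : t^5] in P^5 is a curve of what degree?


The rational normal curve in P^5 is the image of P^1 under the 5-uple Veronese.
A general hyperplane in P^5 pulls back to a degree-5 form on P^1, which has 5 zeros,
so the curve meets a general hyperplane in 5 points. Degree = 5.

5


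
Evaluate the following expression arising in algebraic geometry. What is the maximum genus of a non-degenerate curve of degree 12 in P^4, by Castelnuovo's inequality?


Castelnuovo's bound: write d - 1 = m(r-1) + epsilon with 0 <= epsilon < r-1.
d - 1 = 12 - 1 = 11
r - 1 = 4 - 1 = 3
11 = 3*3 + 2, so m = 3, epsilon = 2
pi(d, r) = m(m-1)(r-1)/2 + m*epsilon
= 3*2*3/2 + 3*2
= 18/2 + 6
= 9 + 6 = 15

15


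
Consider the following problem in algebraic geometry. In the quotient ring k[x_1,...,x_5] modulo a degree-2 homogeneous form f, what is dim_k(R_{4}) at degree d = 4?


For R = k[x_1,...,x_n]/(f) with f homogeneous of degree e:
The Hilbert series is (1 - t^e)/(1 - t)^n.
So h(d) = C(d+n-1, n-1) - C(d-e+n-1, n-1) for d >= e.
With n=5, e=2, d=4:
C(4+5-1, 5-1) = C(8, 4) = 70
C(4-2+5-1, 5-1) = C(6, 4) = 15
h(4) = 70 - 15 = 55

55


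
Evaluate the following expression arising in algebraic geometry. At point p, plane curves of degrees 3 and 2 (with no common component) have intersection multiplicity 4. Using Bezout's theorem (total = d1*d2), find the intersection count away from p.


By Bezout's theorem, the total intersection number is d1 * d2.
Total = 3 * 2 = 6
Intersection multiplicity at p = 4
Remaining intersections = 6 - 4 = 2

2


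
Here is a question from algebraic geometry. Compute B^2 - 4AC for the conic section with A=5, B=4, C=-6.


The discriminant of a conic Ax^2 + Bxy + Cy^2 + ... = 0 is B^2 - 4AC.
B^2 = 4^2 = 16
4AC = 4*5*(-6) = -120
Discriminant = 16 + 120 = 136

136


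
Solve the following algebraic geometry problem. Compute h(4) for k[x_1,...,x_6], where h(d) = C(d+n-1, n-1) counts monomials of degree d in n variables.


The Hilbert function for the polynomial ring in 6 variables is:
h(d) = C(d+n-1, n-1)
h(4) = C(4+6-1, 6-1) = C(9, 5)
= 9! / (5! * 4!)
= 126

126


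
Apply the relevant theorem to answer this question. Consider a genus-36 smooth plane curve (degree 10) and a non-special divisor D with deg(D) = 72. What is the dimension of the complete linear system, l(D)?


First, compute the genus of a smooth plane curve of degree 10:
g = (d-1)(d-2)/2 = (10-1)(10-2)/2 = 36
For a non-special divisor D (i.e., h^1(D) = 0), Riemann-Roch gives:
l(D) = deg(D) - g + 1
Since deg(D) = 72 >= 2g - 1 = 71, D is non-special.
l(D) = 72 - 36 + 1 = 37

37


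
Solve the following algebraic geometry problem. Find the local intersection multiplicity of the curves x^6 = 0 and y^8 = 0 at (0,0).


The intersection multiplicity of V(x^a) and V(y^b) at the origin is:
I(O; V(x^6), V(y^8)) = dim_k(k[x,y]/(x^6, y^8))
A basis for k[x,y]/(x^6, y^8) is the set of monomials x^i * y^j
where 0 <= i < 6 and 0 <= j < 8.
The number of such monomials is 6 * 8 = 48

48


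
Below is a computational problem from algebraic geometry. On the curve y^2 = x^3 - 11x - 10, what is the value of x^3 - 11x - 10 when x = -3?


Compute x^3 - 11x - 10 at x = -3:
x^3 = (-3)^3 = -27
(-11)*x = (-11)*(-3) = 33
Sum: -27 + 33 - 10 = -4

-4


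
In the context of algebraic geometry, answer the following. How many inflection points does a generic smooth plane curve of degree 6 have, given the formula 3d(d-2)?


For a general smooth plane curve C of degree d, the inflection points are
the intersection of C with its Hessian curve, which has degree 3(d-2).
By Bezout, the total intersection number is d * 3(d-2) = 6 * 12 = 72.
For a general curve every flex is ordinary, so each contributes
multiplicity 1 to C·Hess(C), and the number of distinct inflection
points is 3d(d-2).
Inflection points = 3*6*(6-2) = 3*6*4 = 72

72


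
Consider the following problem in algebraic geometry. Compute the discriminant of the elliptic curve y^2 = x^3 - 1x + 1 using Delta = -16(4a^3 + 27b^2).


Compute each component:
4a^3 = 4*(-1)^3 = 4*(-1) = -4
27b^2 = 27*1^2 = 27*1 = 27
4a^3 + 27b^2 = -4 + 27 = 23
Delta = -16*23 = -368

-368


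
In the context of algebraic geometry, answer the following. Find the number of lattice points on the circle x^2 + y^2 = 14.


Systematically check integer values of x where x^2 <= 14.
For each valid x, check if 14 - x^2 is a perfect square.
Total integer solutions found: 0

0


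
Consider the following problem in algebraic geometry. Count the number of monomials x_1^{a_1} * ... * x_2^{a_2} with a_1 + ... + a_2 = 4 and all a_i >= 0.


The number of degree-4 monomials in 2 variables is C(d+n-1, n-1).
= C(4+2-1, 2-1) = C(5, 1)
= 5

5


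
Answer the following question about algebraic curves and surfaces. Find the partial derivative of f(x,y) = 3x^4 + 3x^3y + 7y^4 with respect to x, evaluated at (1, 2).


df/dx = 4*3*x^3 + 3*3*x^2*y
At (1,2): 4*3*1^3 + 3*3*1^2*2
= 12 + 18
= 30

30


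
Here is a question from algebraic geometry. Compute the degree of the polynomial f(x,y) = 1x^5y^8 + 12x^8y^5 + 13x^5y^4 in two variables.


Examine each term for its total degree (sum of exponents).
  Term '1x^5y^8' has total degree 5+8 = 13.
  Term '12x^8y^5' has total degree 8+5 = 13.
  Term '13x^5y^4' has total degree 5+4 = 9.
The maximum total degree among all terms is 13.

13


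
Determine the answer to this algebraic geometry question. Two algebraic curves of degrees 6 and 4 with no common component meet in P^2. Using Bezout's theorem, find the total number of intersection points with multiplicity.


Bezout's theorem states the intersection count equals the product of degrees.
Intersection count = 6 * 4 = 24

24


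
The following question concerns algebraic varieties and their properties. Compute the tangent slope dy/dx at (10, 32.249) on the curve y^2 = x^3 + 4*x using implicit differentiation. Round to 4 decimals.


Using implicit differentiation of y^2 = x^3 + 4*x:
2y * dy/dx = 3x^2 + 4
dy/dx = (3x^2 + 4)/(2y)
Numerator: 3*10^2 + 4 = 304
Denominator: 2*32.249 = 64.498
dy/dx = 304/64.498 = 4.7133

4.7133


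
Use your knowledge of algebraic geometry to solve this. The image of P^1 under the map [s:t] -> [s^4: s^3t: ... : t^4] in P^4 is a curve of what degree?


The rational normal curve in P^4 is the image of P^1 under the 4-uple Veronese.
A general hyperplane in P^4 pulls back to a degree-4 form on P^1, which has 4 zeros,
so the curve meets a general hyperplane in 4 points. Degree = 4.

4


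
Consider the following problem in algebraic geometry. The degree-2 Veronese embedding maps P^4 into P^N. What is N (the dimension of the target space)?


The Veronese embedding v_d: P^n -> P^N maps each point to all
degree-d monomials in n+1 homogeneous coordinates.
N = C(n+d, d) - 1
N = C(4+2, 2) - 1
N = C(6, 2) - 1
C(6, 2) = 15
N = 15 - 1 = 14

14


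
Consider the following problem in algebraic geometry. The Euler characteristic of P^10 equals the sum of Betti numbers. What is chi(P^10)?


The complex projective space P^10 has one cell in each even real dimension 0, 2, ..., 20.
The cohomology groups are H^{2k}(P^10) = Z for k = 0,...,10, and 0 otherwise.
Euler characteristic = sum of Betti numbers = 1 per even-dimensional cohomology group.
chi(P^10) = 10 + 1 = 11

11


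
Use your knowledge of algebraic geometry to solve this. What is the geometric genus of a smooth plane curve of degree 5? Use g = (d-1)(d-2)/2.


Using the genus formula for smooth plane curves:
g = (d-1)(d-2)/2
g = (5-1)(5-2)/2
g = 4*3/2
g = 12/2 = 6

6


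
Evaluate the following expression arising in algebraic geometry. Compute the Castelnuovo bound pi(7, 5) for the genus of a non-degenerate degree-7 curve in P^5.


Castelnuovo's bound: write d - 1 = m(r-1) + epsilon with 0 <= epsilon < r-1.
d - 1 = 7 - 1 = 6
r - 1 = 5 - 1 = 4
6 = 1*4 + 2, so m = 1, epsilon = 2
pi(d, r) = m(m-1)(r-1)/2 + m*epsilon
= 1*0*4/2 + 1*2
= 0/2 + 2
= 0 + 2 = 2

2


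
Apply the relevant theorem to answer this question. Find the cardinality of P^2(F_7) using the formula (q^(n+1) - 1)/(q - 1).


P^2(F_7) has (q^(n+1) - 1)/(q - 1) points.
= 7^2 + 7^1 + 7^0
= 49 + 7 + 1
= 57

57


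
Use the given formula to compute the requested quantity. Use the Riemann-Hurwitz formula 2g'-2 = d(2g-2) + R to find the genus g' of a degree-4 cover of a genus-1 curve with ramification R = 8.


Riemann-Hurwitz formula: 2g' - 2 = d(2g - 2) + R
Given: d = 4, g = 1, R = 8
2g' - 2 = 4*(2*1 - 2) + 8
2g' - 2 = 4*0 + 8
2g' - 2 = 0 + 8 = 8
2g' = 10
g' = 5

5


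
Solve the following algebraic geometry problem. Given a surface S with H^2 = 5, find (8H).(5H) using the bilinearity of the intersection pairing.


Using bilinearity of the intersection pairing on a surface S:
(aH).(bH) = ab * (H.H)
We have H^2 = 5.
D.E = (8H).(5H) = 8*5*5
= 40*5
= 200

200


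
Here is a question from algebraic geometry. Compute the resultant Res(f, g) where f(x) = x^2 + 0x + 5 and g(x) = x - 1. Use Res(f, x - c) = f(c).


For Res(f, x - c), we evaluate f at x = c.
f(1) = 1^2 + 0*1 + 5
= 1 + 0 + 5
= 1 + 5 = 6
Res(f, g) = 6

6


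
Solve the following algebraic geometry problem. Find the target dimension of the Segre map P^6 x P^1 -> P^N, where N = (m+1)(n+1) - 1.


The Segre embedding maps P^m x P^n into P^N via
all products of coordinates from each factor.
N = (m+1)(n+1) - 1
N = (6+1)(1+1) - 1
N = 7*2 - 1
N = 14 - 1 = 13

13


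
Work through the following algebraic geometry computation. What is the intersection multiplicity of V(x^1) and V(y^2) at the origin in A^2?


The intersection multiplicity of V(x^a) and V(y^b) at the origin is:
I(O; V(x^1), V(y^2)) = dim_k(k[x,y]/(x^1, y^2))
A basis for k[x,y]/(x^1, y^2) is the set of monomials x^i * y^j
where 0 <= i < 1 and 0 <= j < 2.
The number of such monomials is 1 * 2 = 2

2


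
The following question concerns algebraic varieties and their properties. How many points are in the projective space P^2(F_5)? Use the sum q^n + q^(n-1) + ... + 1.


P^2(F_5) has (q^(n+1) - 1)/(q - 1) points.
= 5^2 + 5^1 + 5^0
= 25 + 5 + 1
= 31

31


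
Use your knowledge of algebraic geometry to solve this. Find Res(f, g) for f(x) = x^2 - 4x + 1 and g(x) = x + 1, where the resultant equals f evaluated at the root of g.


For Res(f, x - c), we evaluate f at x = c.
f(-1) = (-1)^2 - 4*(-1) + 1
= 1 + 4 + 1
= 5 + 1 = 6
Res(f, g) = 6

6


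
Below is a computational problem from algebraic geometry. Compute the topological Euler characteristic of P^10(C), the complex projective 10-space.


The complex projective space P^10 has one cell in each even real dimension 0, 2, ..., 20.
The cohomology groups are H^{2k}(P^10) = Z for k = 0,...,10, and 0 otherwise.
Euler characteristic = sum of Betti numbers = 1 per even-dimensional cohomology group.
chi(P^10) = 10 + 1 = 11

11


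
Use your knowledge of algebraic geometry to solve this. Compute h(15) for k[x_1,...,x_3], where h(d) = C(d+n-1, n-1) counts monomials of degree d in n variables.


The Hilbert function for the polynomial ring in 3 variables is:
h(d) = C(d+n-1, n-1)
h(15) = C(15+3-1, 3-1) = C(17, 2)
= 17! / (2! * 15!)
= 136

136


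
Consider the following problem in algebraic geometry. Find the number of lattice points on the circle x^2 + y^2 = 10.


Systematically check integer values of x where x^2 <= 10.
For each valid x, check if 10 - x^2 is a perfect square.
x=1: 10 - 1 = 9, sqrt = 3 (valid)
x=3: 10 - 9 = 1, sqrt = 1 (valid)
Total integer solutions found: 8

8


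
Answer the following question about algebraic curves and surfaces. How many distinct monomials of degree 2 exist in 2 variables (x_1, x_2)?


The number of degree-2 monomials in 2 variables is C(d+n-1, n-1).
= C(2+2-1, 2-1) = C(3, 1)
= 3

3


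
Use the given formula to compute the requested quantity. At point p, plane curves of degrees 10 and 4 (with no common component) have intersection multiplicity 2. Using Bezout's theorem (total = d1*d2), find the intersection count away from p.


By Bezout's theorem, the total intersection number is d1 * d2.
Total = 10 * 4 = 40
Intersection multiplicity at p = 2
Remaining intersections = 40 - 2 = 38

38


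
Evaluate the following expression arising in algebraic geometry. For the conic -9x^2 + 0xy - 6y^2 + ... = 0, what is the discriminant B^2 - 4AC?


The discriminant of a conic Ax^2 + Bxy + Cy^2 + ... = 0 is B^2 - 4AC.
B^2 = 0^2 = 0
4AC = 4*(-9)*(-6) = 216
Discriminant = 0 - 216 = -216

-216


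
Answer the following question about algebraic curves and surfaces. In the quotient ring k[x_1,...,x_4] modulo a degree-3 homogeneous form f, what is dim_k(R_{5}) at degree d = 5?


For R = k[x_1,...,x_n]/(f) with f homogeneous of degree e:
The Hilbert series is (1 - t^e)/(1 - t)^n.
So h(d) = C(d+n-1, n-1) - C(d-e+n-1, n-1) for d >= e.
With n=4, e=3, d=5:
C(5+4-1, 4-1) = C(8, 3) = 56
C(5-3+4-1, 4-1) = C(5, 3) = 10
h(5) = 56 - 10 = 46

46


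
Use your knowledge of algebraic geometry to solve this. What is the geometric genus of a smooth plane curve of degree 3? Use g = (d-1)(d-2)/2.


Using the genus formula for smooth plane curves:
g = (d-1)(d-2)/2
g = (3-1)(3-2)/2
g = 2*1/2
g = 2/2 = 1

1


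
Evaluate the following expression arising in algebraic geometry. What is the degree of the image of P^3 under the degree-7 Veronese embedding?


The Veronese variety v_7(P^3) has degree d^r.
d^r = 7^3 = 343

343


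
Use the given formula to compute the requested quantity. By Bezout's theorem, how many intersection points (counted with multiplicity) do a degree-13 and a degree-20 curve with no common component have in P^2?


Bezout's theorem states the intersection count equals the product of degrees.
Intersection count = 13 * 20 = 260

260


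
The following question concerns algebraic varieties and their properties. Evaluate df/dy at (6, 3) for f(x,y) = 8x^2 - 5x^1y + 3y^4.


df/dy = (-5)*x^1 + 4*3*y^3
At (6,3): (-5)*6^1 + 4*3*3^3
= -30 + 324
= 294

294


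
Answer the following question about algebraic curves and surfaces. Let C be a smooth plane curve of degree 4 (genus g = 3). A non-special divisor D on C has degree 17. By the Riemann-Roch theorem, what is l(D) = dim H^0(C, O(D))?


First, compute the genus of a smooth plane curve of degree 4:
g = (d-1)(d-2)/2 = (4-1)(4-2)/2 = 3
For a non-special divisor D (i.e., h^1(D) = 0), Riemann-Roch gives:
l(D) = deg(D) - g + 1
Since deg(D) = 17 >= 2g - 1 = 5, D is non-special.
l(D) = 17 - 3 + 1 = 15

15


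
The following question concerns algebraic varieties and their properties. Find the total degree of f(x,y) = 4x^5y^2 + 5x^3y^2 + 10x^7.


Examine each term for its total degree (sum of exponents).
  Term '4x^5y^2' has total degree 5+2 = 7.
  Term '5x^3y^2' has total degree 3+2 = 5.
  Term '10x^7' has total degree 7+0 = 7.
The maximum total degree among all terms is 7.

7


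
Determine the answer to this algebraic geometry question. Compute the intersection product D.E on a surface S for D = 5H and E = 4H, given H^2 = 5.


Using bilinearity of the intersection pairing on a surface S:
(aH).(bH) = ab * (H.H)
We have H^2 = 5.
D.E = (5H).(4H) = 5*4*5
= 20*5
= 100

100


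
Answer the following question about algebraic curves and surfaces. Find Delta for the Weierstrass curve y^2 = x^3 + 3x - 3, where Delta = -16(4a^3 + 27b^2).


Compute each component:
4a^3 = 4*3^3 = 4*27 = 108
27b^2 = 27*(-3)^2 = 27*9 = 243
4a^3 + 27b^2 = 108 + 243 = 351
Delta = -16*351 = -5616

-5616


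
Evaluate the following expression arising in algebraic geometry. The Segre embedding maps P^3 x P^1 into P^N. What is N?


The Segre embedding maps P^m x P^n into P^N via
all products of coordinates from each factor.
N = (m+1)(n+1) - 1
N = (3+1)(1+1) - 1
N = 4*2 - 1
N = 8 - 1 = 7

7


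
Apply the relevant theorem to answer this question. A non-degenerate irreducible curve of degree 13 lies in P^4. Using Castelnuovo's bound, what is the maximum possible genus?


Castelnuovo's bound: write d - 1 = m(r-1) + epsilon with 0 <= epsilon < r-1.
d - 1 = 13 - 1 = 12
r - 1 = 4 - 1 = 3
12 = 4*3 + 0, so m = 4, epsilon = 0
pi(d, r) = m(m-1)(r-1)/2 + m*epsilon
= 4*3*3/2 + 4*0
= 36/2 + 0
= 18 + 0 = 18

18


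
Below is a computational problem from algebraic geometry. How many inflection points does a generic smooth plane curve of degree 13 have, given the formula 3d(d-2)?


For a general smooth plane curve C of degree d, the inflection points are
the intersection of C with its Hessian curve, which has degree 3(d-2).
By Bezout, the total intersection number is d * 3(d-2) = 13 * 33 = 429.
For a general curve every flex is ordinary, so each contributes
multiplicity 1 to C·Hess(C), and the number of distinct inflection
points is 3d(d-2).
Inflection points = 3*13*(13-2) = 3*13*11 = 429

429


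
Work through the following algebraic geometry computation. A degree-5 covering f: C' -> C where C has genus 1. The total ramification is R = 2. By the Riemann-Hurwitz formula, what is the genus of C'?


Riemann-Hurwitz formula: 2g' - 2 = d(2g - 2) + R
Given: d = 5, g = 1, R = 2
2g' - 2 = 5*(2*1 - 2) + 2
2g' - 2 = 5*0 + 2
2g' - 2 = 0 + 2 = 2
2g' = 4
g' = 2

2


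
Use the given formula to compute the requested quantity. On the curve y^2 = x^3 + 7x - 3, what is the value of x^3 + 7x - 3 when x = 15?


Compute x^3 + 7x - 3 at x = 15:
x^3 = 15^3 = 3375
7*x = 7*15 = 105
Sum: 3375 + 105 - 3 = 3477

3477


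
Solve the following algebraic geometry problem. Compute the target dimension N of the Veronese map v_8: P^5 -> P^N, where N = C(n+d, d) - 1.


The Veronese embedding v_d: P^n -> P^N maps each point to all
degree-d monomials in n+1 homogeneous coordinates.
N = C(n+d, d) - 1
N = C(5+8, 8) - 1
N = C(13, 8) - 1
C(13, 8) = 1287
N = 1287 - 1 = 1286

1286


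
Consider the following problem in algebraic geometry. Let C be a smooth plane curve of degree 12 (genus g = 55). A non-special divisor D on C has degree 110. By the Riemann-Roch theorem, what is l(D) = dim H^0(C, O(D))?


First, compute the genus of a smooth plane curve of degree 12:
g = (d-1)(d-2)/2 = (12-1)(12-2)/2 = 55
For a non-special divisor D (i.e., h^1(D) = 0), Riemann-Roch gives:
l(D) = deg(D) - g + 1
Since deg(D) = 110 >= 2g - 1 = 109, D is non-special.
l(D) = 110 - 55 + 1 = 56

56


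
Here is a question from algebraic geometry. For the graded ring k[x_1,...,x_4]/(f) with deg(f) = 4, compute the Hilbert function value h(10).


For R = k[x_1,...,x_n]/(f) with f homogeneous of degree e:
The Hilbert series is (1 - t^e)/(1 - t)^n.
So h(d) = C(d+n-1, n-1) - C(d-e+n-1, n-1) for d >= e.
With n=4, e=4, d=10:
C(10+4-1, 4-1) = C(13, 3) = 286
C(10-4+4-1, 4-1) = C(9, 3) = 84
h(10) = 286 - 84 = 202

202


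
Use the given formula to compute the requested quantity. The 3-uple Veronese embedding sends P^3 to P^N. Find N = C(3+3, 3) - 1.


The Veronese embedding v_d: P^n -> P^N maps each point to all
degree-d monomials in n+1 homogeneous coordinates.
N = C(n+d, d) - 1
N = C(3+3, 3) - 1
N = C(6, 3) - 1
C(6, 3) = 20
N = 20 - 1 = 19

19


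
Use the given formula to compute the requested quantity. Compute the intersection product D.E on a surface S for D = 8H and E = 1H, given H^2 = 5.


Using bilinearity of the intersection pairing on a surface S:
(aH).(bH) = ab * (H.H)
We have H^2 = 5.
D.E = (8H).(1H) = 8*1*5
= 8*5
= 40

40


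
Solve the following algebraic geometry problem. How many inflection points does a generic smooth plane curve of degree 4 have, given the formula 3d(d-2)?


For a general smooth plane curve C of degree d, the inflection points are
the intersection of C with its Hessian curve, which has degree 3(d-2).
By Bezout, the total intersection number is d * 3(d-2) = 4 * 6 = 24.
For a general curve every flex is ordinary, so each contributes
multiplicity 1 to C·Hess(C), and the number of distinct inflection
points is 3d(d-2).
Inflection points = 3*4*(4-2) = 3*4*2 = 24

24


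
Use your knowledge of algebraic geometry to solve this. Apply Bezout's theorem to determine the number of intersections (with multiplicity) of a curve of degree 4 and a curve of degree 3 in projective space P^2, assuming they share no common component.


Bezout's theorem states the intersection count equals the product of degrees.
Intersection count = 4 * 3 = 12

12


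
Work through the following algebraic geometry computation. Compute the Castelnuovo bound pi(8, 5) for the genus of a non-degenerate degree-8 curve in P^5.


Castelnuovo's bound: write d - 1 = m(r-1) + epsilon with 0 <= epsilon < r-1.
d - 1 = 8 - 1 = 7
r - 1 = 5 - 1 = 4
7 = 1*4 + 3, so m = 1, epsilon = 3
pi(d, r) = m(m-1)(r-1)/2 + m*epsilon
= 1*0*4/2 + 1*3
= 0/2 + 3
= 0 + 3 = 3

3


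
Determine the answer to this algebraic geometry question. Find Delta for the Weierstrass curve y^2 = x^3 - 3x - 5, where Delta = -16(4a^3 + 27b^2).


Compute each component:
4a^3 = 4*(-3)^3 = 4*(-27) = -108
27b^2 = 27*(-5)^2 = 27*25 = 675
4a^3 + 27b^2 = -108 + 675 = 567
Delta = -16*567 = -9072

-9072


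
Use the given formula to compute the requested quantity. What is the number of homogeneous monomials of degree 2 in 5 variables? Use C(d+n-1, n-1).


The number of degree-2 monomials in 5 variables is C(d+n-1, n-1).
= C(2+5-1, 5-1) = C(6, 4)
= 15

15


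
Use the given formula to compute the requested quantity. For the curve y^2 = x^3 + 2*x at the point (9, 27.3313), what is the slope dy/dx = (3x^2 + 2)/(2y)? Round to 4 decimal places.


Using implicit differentiation of y^2 = x^3 + 2*x:
2y * dy/dx = 3x^2 + 2
dy/dx = (3x^2 + 2)/(2y)
Numerator: 3*9^2 + 2 = 245
Denominator: 2*27.3313 = 54.6626
dy/dx = 245/54.6626 = 4.4820

4.4820


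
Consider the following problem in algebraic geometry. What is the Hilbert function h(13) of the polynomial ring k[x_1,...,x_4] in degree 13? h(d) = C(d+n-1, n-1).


The Hilbert function for the polynomial ring in 4 variables is:
h(d) = C(d+n-1, n-1)
h(13) = C(13+4-1, 4-1) = C(16, 3)
= 16! / (3! * 13!)
= 560

560


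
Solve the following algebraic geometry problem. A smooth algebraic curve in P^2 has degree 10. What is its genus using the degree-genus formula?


Using the genus formula for smooth plane curves:
g = (d-1)(d-2)/2
g = (10-1)(10-2)/2
g = 9*8/2
g = 72/2 = 36

36


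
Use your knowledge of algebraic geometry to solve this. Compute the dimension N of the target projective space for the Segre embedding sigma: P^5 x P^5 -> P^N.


The Segre embedding maps P^m x P^n into P^N via
all products of coordinates from each factor.
N = (m+1)(n+1) - 1
N = (5+1)(5+1) - 1
N = 6*6 - 1
N = 36 - 1 = 35

35


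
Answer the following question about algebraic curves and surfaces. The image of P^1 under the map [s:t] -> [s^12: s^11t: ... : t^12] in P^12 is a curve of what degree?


The rational normal curve in P^12 is the image of P^1 under the 12-uple Veronese.
A general hyperplane in P^12 pulls back to a degree-12 form on P^1, which has 12 zeros,
so the curve meets a general hyperplane in 12 points. Degree = 12.

12


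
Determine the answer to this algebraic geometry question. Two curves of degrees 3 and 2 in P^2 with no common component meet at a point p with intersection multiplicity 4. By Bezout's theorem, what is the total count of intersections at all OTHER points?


By Bezout's theorem, the total intersection number is d1 * d2.
Total = 3 * 2 = 6
Intersection multiplicity at p = 4
Remaining intersections = 6 - 4 = 2

2


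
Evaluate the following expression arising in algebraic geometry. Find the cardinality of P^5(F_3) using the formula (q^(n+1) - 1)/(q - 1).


P^5(F_3) has (q^(n+1) - 1)/(q - 1) points.
= 3^5 + 3^4 + 3^3 + 3^2 + 3^1 + 3^0
= 243 + 81 + 27 + 9 + 3 + 1
= 364

364


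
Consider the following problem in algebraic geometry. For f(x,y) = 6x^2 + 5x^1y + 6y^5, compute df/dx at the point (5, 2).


df/dx = 2*6*x^1 + 1*5*x^0*y
At (5,2): 2*6*5^1 + 1*5*5^0*2
= 60 + 10
= 70

70


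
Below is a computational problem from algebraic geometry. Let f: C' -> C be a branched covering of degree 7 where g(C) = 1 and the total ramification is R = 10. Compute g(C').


Riemann-Hurwitz formula: 2g' - 2 = d(2g - 2) + R
Given: d = 7, g = 1, R = 10
2g' - 2 = 7*(2*1 - 2) + 10
2g' - 2 = 7*0 + 10
2g' - 2 = 0 + 10 = 10
2g' = 12
g' = 6

6


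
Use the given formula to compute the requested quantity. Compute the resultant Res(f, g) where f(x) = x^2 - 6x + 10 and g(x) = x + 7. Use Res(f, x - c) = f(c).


For Res(f, x - c), we evaluate f at x = c.
f(-7) = (-7)^2 - 6*(-7) + 10
= 49 + 42 + 10
= 91 + 10 = 101
Res(f, g) = 101

101
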